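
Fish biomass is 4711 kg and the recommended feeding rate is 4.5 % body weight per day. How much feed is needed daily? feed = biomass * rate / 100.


Feeding rate fraction = 4.5% / 100 = 0.045
Daily feed = 4711 kg * 0.045 = 211.995 kg/day

211.995 kg/day


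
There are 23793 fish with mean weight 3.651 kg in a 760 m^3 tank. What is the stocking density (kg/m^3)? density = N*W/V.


Total biomass = 23793 fish * 3.651 kg = 86868.243 kg
Density = total biomass / volume = 86868.243 / 760 = 114.3 kg/m^3

114.3 kg/m^3


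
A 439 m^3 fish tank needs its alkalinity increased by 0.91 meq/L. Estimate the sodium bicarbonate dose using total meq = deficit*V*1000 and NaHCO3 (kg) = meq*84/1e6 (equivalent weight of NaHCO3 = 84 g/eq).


Tank volume in L = 439 m^3 * 1000 = 439000 L
Total meq required = 0.91 meq/L * 439000 L = 399490 meq
NaHCO3 mass = 399490 meq * 84 mg/meq / 1e6 = 33.5572 kg

33.5572 kg


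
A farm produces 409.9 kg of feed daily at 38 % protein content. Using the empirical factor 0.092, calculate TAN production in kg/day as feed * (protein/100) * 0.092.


Protein in feed = 409.9 * 38/100 = 155.762 kg/day
TAN = protein * 0.092 = 155.762 * 0.092 = 14.330104 kg/day

14.330104 kg/day


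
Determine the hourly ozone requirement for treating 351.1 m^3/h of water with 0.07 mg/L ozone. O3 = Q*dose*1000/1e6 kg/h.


O3 demand (mg/h) = Q * dose * 1000 = 351.1 * 0.07 * 1000 = 24577 mg/h
Convert mg to kg: 24577 / 1e6 = 0.024577 kg/h

0.024577 kg/h


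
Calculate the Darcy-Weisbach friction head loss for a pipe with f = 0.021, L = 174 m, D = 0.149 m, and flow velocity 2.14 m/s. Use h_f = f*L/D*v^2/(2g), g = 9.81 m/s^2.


v^2 = 2.14^2 = 4.5796 m^2/s^2
L/D = 174/0.149 = 1167.7852
h_f = f*(L/D)*v^2/(2g) = 0.021 * 1167.7852 * 4.5796 / 19.62 = 5.72415 m

5.72415 m


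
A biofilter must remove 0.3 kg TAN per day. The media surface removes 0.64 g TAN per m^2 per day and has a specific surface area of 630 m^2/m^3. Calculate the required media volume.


A = 0.3*1000 / 0.64 = 468.75 m^2
V = 468.75 / 630 = 0.744048

0.744048 m^3


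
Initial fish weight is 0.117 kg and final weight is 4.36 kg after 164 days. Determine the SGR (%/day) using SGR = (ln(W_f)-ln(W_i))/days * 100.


ln(W_f) = ln(4.36) = 1.4724721
ln(W_i) = ln(0.117) = -2.1455813
ln(W_f) - ln(W_i) = 1.4724721 - -2.1455813 = 3.6180534
SGR = 3.6180534 / 164 * 100 = 2.20613 %/day

2.20613 %/day


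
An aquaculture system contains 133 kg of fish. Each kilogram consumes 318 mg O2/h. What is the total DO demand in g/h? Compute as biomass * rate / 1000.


Total O2 consumption (mg/h) = 133 kg * 318 mg/(kg*h) = 42294 mg/h
Convert to g/h: 42294 / 1000 = 42.294 g/h

42.294 g/h


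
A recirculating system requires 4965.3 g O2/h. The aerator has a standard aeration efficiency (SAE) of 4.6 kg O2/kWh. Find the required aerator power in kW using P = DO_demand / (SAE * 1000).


SAE in g O2/kWh = 4.6 * 1000 = 4600 g/kWh
P = DO_demand / SAE_g = 4965.3 / 4600 = 1.07941 kW

1.07941 kW


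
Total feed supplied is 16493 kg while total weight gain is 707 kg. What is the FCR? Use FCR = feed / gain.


FCR = feed consumed / weight gained
FCR = 16493 kg / 707 kg = 23.3281

23.3281


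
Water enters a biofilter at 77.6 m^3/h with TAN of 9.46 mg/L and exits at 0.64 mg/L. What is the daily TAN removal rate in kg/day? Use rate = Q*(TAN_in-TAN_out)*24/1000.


Concentration drop: TAN_in - TAN_out = 9.46 - 0.64 = 8.82 mg/L
Hourly TAN removed = Q * dTAN = 77.6 m^3/h * 8.82 mg/L = 684.432 g/h  (m^3/h * mg/L = g/h)
Daily TAN removed = 684.432 * 24 = 16426.368 g/day
Convert to kg/day: 16426.368 / 1000 = 16.426368 kg/day

16.426368 kg/day


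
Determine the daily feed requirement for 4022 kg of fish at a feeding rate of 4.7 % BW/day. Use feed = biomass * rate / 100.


Feeding rate fraction = 4.7% / 100 = 0.047
Daily feed = 4022 kg * 0.047 = 189.034 kg/day

189.034 kg/day


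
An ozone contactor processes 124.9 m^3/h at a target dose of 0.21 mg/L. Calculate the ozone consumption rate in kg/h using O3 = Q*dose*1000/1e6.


O3 demand (mg/h) = Q * dose * 1000 = 124.9 * 0.21 * 1000 = 26229 mg/h
Convert mg to kg: 26229 / 1e6 = 0.026229 kg/h

0.026229 kg/h


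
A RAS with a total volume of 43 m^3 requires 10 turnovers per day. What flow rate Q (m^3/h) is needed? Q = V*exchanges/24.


Daily recirculation volume = 43 m^3 * 10 = 430 m^3/day
Flow rate Q = daily volume / 24 h = 430 / 24 = 17.9167 m^3/h

17.9167 m^3/h


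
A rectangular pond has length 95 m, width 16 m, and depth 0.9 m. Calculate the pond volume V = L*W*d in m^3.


Base area = L * W = 95 * 16 = 1520 m^2
Volume = area * depth = 1520 * 0.9 = 1368 m^3

1368 m^3


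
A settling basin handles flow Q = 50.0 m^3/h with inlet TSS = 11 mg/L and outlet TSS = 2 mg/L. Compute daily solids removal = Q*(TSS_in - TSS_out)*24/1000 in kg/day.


Concentration drop: TSS_in - TSS_out = 11 - 2 = 9 mg/L
Hourly solids removed = Q * dTSS = 50.0 m^3/h * 9 mg/L = 450 g/h  (m^3/h * mg/L = g/h)
Daily solids removed = 450 * 24 = 10800 g/day
Convert g to kg: 10800 / 1000 = 10.8 kg/day

10.8 kg/day


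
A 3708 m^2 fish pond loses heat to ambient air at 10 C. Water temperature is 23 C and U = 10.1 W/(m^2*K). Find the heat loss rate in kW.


Temperature difference dT = 23 - 10 = 13 K
Heat loss (W) = U * A * dT = 10.1 * 3708 * 13 = 486860.4 W
Convert to kW: 486860.4 / 1000 = 486.8604 kW

486.8604 kW


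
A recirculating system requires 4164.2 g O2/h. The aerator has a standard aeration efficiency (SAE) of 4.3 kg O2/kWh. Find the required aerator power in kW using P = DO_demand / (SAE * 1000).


SAE in g O2/kWh = 4.3 * 1000 = 4300 g/kWh
P = DO_demand / SAE_g = 4164.2 / 4300 = 0.968419 kW

0.968419 kW


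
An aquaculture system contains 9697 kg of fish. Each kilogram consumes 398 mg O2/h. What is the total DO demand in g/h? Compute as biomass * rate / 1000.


Total O2 consumption (mg/h) = 9697 kg * 398 mg/(kg*h) = 3859406 mg/h
Convert to g/h: 3859406 / 1000 = 3859.406 g/h

3859.406 g/h


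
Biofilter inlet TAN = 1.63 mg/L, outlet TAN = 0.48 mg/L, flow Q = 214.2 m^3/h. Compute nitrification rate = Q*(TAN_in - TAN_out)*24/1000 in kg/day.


Concentration drop: TAN_in - TAN_out = 1.63 - 0.48 = 1.15 mg/L
Hourly TAN removed = Q * dTAN = 214.2 m^3/h * 1.15 mg/L = 246.33 g/h  (m^3/h * mg/L = g/h)
Daily TAN removed = 246.33 * 24 = 5911.92 g/day
Convert to kg/day: 5911.92 / 1000 = 5.91192 kg/day

5.91192 kg/day


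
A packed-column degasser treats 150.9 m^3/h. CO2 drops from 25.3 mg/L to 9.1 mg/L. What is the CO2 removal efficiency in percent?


CO2_out / CO2_in = 9.1 / 25.3 = 0.35968379
Fraction remaining = 0.35968379
efficiency = (1 - 0.35968379) * 100 = 64.0316 %

64.0316 %


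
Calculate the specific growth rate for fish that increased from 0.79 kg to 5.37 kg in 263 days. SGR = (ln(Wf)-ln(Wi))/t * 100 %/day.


ln(W_f) = ln(5.37) = 1.6808279
ln(W_i) = ln(0.79) = -0.23572233
ln(W_f) - ln(W_i) = 1.6808279 - -0.23572233 = 1.9165502
SGR = 1.9165502 / 263 * 100 = 0.728726 %/day

0.728726 %/day


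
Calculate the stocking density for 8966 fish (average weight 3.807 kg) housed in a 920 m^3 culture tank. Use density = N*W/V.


Total biomass = 8966 fish * 3.807 kg = 34133.562 kg
Density = total biomass / volume = 34133.562 / 920 = 37.1017 kg/m^3

37.1017 kg/m^3


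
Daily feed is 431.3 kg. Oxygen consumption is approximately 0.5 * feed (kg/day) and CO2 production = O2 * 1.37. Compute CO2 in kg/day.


O2 = 431.3 * 0.5 = 215.65
CO2 = 215.65 * 1.37 = 295.4405

295.4405 kg/day


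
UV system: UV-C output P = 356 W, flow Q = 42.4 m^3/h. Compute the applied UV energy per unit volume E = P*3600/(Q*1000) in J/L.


Energy delivered per hour = 356 W * 3600 s = 1281600 J/h
Volume treated per hour = 42.4 m^3/h * 1000 = 42400 L/h
dose = 1281600 / 42400 = 30.2264 J/L

30.2264 J/L


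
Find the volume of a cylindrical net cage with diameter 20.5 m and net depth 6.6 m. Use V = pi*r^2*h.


r = d/2 = 20.5/2 = 10.25 m
Base area = pi*r^2 = pi*10.25^2 = 330.06358 m^2
Volume = 330.06358 * 6.6 = 2178.42 m^3

2178.42 m^3


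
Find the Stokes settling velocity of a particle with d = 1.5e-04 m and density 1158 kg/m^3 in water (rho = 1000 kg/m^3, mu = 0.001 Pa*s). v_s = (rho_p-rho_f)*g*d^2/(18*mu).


Density difference: rho_p - rho_f = 1158 - 1000 = 158 kg/m^3
d^2 = (1.5e-04)^2 = 2.25e-08 m^2
Numerator = (rho_p - rho_f) * g * d^2 = 158 * 9.81 * 2.25e-08 = 3.487455e-05
Denominator = 18 * mu = 18 * 0.001 = 0.018
v_s = 3.487455e-05 / 0.018 = 0.00193747 m/s
Check: Re = rho_f * v_s * d / mu = 1000 * 0.00193747 * 1.5e-04 / 0.001 = 0.291 < 1, so Stokes' law applies.

0.00193747 m/s


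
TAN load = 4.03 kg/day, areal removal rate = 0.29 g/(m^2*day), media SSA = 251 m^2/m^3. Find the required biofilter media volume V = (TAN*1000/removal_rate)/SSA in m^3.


A = 4.03*1000 / 0.29 = 13896.552 m^2
V = 13896.552 / 251 = 55.3647

55.3647 m^3


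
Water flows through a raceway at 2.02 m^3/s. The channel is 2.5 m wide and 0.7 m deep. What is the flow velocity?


Cross-sectional area = W * d = 2.5 * 0.7 = 1.75 m^2
Velocity = Q / A = 2.02 / 1.75 = 1.15429 m/s

1.15429 m/s


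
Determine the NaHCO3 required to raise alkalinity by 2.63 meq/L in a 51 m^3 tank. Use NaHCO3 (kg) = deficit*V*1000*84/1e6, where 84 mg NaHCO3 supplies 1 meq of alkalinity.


Tank volume in L = 51 m^3 * 1000 = 51000 L
Total meq required = 2.63 meq/L * 51000 L = 134130 meq
NaHCO3 mass = 134130 meq * 84 mg/meq / 1e6 = 11.2669 kg

11.2669 kg


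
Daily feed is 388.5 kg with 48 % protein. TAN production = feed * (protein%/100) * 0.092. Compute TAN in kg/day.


Protein in feed = 388.5 * 48/100 = 186.48 kg/day
TAN = protein * 0.092 = 186.48 * 0.092 = 17.15616 kg/day

17.15616 kg/day


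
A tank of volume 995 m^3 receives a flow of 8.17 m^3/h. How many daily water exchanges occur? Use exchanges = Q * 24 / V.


Daily flow volume = 8.17 m^3/h * 24 h = 196.08 m^3/day
Exchanges = daily flow / tank volume = 196.08 / 995 = 0.197065 exchanges/day

0.197065 exchanges/day


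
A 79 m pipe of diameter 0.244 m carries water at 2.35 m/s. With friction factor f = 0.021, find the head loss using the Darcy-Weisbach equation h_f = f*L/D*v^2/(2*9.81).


v^2 = 2.35^2 = 5.5225 m^2/s^2
L/D = 79/0.244 = 323.77049
h_f = f*(L/D)*v^2/(2g) = 0.021 * 323.77049 * 5.5225 / 19.62 = 1.91379 m

1.91379 m


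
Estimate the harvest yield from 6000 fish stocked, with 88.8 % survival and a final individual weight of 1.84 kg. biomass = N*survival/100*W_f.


Survivors = 6000 * 88.8/100 = 5328 fish
Harvest biomass = survivors * W_f = 5328 * 1.84 = 9803.52 kg

9803.52 kg


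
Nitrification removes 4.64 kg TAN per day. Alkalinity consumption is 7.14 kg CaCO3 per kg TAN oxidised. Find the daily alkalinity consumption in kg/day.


Alkalinity factor: 7.14 kg CaCO3 consumed per kg TAN nitrified
alk = 4.64 kg TAN * 7.14 = 33.1296 kg CaCO3/day

33.1296 kg CaCO3/day


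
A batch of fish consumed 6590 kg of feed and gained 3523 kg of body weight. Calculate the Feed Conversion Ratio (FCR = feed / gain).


FCR = feed consumed / weight gained
FCR = 6590 kg / 3523 kg = 1.87056

1.87056


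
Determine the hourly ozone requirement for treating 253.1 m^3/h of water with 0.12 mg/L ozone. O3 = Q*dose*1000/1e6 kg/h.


O3 demand (mg/h) = Q * dose * 1000 = 253.1 * 0.12 * 1000 = 30372 mg/h
Convert mg to kg: 30372 / 1e6 = 0.030372 kg/h

0.030372 kg/h


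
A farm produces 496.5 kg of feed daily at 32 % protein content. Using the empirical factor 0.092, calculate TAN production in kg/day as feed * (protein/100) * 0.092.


Protein in feed = 496.5 * 32/100 = 158.88 kg/day
TAN = protein * 0.092 = 158.88 * 0.092 = 14.61696 kg/day

14.61696 kg/day


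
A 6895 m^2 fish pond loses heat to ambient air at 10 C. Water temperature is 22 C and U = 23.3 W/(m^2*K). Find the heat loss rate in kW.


Temperature difference dT = 22 - 10 = 12 K
Heat loss (W) = U * A * dT = 23.3 * 6895 * 12 = 1927842 W
Convert to kW: 1927842 / 1000 = 1927.842 kW

1927.842 kW


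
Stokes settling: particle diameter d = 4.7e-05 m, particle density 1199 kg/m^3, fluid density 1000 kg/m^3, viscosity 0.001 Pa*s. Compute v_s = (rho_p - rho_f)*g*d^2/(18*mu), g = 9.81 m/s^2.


Density difference: rho_p - rho_f = 1199 - 1000 = 199 kg/m^3
d^2 = (4.7e-05)^2 = 2.209e-09 m^2
Numerator = (rho_p - rho_f) * g * d^2 = 199 * 9.81 * 2.209e-09 = 4.3123877e-06
Denominator = 18 * mu = 18 * 0.001 = 0.018
v_s = 4.3123877e-06 / 0.018 = 2.39577e-04 m/s
Check: Re = rho_f * v_s * d / mu = 1000 * 2.39577e-04 * 4.7e-05 / 0.001 = 0.0113 < 1, so Stokes' law applies.

2.39577e-04 m/s


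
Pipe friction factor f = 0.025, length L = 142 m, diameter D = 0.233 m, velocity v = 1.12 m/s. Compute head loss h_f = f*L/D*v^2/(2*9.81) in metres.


v^2 = 1.12^2 = 1.2544 m^2/s^2
L/D = 142/0.233 = 609.44206
h_f = f*(L/D)*v^2/(2g) = 0.025 * 609.44206 * 1.2544 / 19.62 = 0.974113 m

0.974113 m


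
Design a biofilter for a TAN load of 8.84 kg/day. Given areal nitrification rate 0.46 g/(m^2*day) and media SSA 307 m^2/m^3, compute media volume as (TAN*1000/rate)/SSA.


A = 8.84*1000 / 0.46 = 19217.391 m^2
V = 19217.391 / 307 = 62.5974

62.5974 m^3


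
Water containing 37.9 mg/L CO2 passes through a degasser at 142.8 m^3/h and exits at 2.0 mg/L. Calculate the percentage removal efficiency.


CO2_out / CO2_in = 2.0 / 37.9 = 0.052770449
Fraction remaining = 0.052770449
efficiency = (1 - 0.052770449) * 100 = 94.723 %

94.723 %


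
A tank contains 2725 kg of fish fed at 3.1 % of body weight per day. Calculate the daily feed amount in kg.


Feeding rate fraction = 3.1% / 100 = 0.031
Daily feed = 2725 kg * 0.031 = 84.475 kg/day

84.475 kg/day


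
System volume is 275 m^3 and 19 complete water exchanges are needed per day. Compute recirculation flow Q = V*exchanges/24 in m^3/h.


Daily recirculation volume = 275 m^3 * 19 = 5225 m^3/day
Flow rate Q = daily volume / 24 h = 5225 / 24 = 217.708 m^3/h

217.708 m^3/h


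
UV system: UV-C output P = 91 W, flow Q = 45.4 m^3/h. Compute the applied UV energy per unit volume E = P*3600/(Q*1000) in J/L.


Energy delivered per hour = 91 W * 3600 s = 327600 J/h
Volume treated per hour = 45.4 m^3/h * 1000 = 45400 L/h
dose = 327600 / 45400 = 7.21586 J/L

7.21586 J/L


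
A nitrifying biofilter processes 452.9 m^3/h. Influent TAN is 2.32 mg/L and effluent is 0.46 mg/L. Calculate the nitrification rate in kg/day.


Concentration drop: TAN_in - TAN_out = 2.32 - 0.46 = 1.86 mg/L
Hourly TAN removed = Q * dTAN = 452.9 m^3/h * 1.86 mg/L = 842.394 g/h  (m^3/h * mg/L = g/h)
Daily TAN removed = 842.394 * 24 = 20217.456 g/day
Convert to kg/day: 20217.456 / 1000 = 20.217456 kg/day

20.217456 kg/day


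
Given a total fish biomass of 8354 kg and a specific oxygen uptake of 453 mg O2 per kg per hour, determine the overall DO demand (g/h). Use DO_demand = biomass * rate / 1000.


Total O2 consumption (mg/h) = 8354 kg * 453 mg/(kg*h) = 3784362 mg/h
Convert to g/h: 3784362 / 1000 = 3784.362 g/h

3784.362 g/h


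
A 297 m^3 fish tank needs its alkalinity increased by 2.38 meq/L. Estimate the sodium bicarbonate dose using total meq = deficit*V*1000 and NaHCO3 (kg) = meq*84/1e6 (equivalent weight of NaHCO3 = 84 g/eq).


Tank volume in L = 297 m^3 * 1000 = 297000 L
Total meq required = 2.38 meq/L * 297000 L = 706860 meq
NaHCO3 mass = 706860 meq * 84 mg/meq / 1e6 = 59.3762 kg

59.3762 kg


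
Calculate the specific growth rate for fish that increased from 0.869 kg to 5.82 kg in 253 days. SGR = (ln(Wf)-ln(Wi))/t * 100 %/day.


ln(W_f) = ln(5.82) = 1.7613003
ln(W_i) = ln(0.869) = -0.14041215
ln(W_f) - ln(W_i) = 1.7613003 - -0.14041215 = 1.9017124
SGR = 1.9017124 / 253 * 100 = 0.751665 %/day

0.751665 %/day


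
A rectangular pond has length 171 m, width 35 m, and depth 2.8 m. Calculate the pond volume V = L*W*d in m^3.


Base area = L * W = 171 * 35 = 5985 m^2
Volume = area * depth = 5985 * 2.8 = 16758 m^3

16758 m^3


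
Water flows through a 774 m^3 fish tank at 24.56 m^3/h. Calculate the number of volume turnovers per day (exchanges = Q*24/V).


Daily flow volume = 24.56 m^3/h * 24 h = 589.44 m^3/day
Exchanges = daily flow / tank volume = 589.44 / 774 = 0.76155 exchanges/day

0.76155 exchanges/day


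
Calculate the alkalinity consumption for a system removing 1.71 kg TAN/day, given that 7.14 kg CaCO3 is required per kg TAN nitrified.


Alkalinity factor: 7.14 kg CaCO3 consumed per kg TAN nitrified
alk = 1.71 kg TAN * 7.14 = 12.2094 kg CaCO3/day

12.2094 kg CaCO3/day


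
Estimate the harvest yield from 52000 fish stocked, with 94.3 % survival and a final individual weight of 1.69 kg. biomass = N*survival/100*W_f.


Survivors = 52000 * 94.3/100 = 49036 fish
Harvest biomass = survivors * W_f = 49036 * 1.69 = 82870.84 kg

82870.84 kg


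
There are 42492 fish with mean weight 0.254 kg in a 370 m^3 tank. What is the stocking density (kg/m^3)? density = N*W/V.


Total biomass = 42492 fish * 0.254 kg = 10792.968 kg
Density = total biomass / volume = 10792.968 / 370 = 29.1702 kg/m^3

29.1702 kg/m^3


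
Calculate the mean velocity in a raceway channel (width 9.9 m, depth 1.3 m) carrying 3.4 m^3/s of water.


Cross-sectional area = W * d = 9.9 * 1.3 = 12.87 m^2
Velocity = Q / A = 3.4 / 12.87 = 0.26418 m/s

0.26418 m/s


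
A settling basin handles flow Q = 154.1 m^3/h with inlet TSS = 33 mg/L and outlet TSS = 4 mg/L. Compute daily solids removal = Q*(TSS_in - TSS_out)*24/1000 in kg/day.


Concentration drop: TSS_in - TSS_out = 33 - 4 = 29 mg/L
Hourly solids removed = Q * dTSS = 154.1 m^3/h * 29 mg/L = 4468.9 g/h  (m^3/h * mg/L = g/h)
Daily solids removed = 4468.9 * 24 = 107253.6 g/day
Convert g to kg: 107253.6 / 1000 = 107.2536 kg/day

107.2536 kg/day


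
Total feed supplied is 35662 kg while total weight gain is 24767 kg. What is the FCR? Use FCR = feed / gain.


FCR = feed consumed / weight gained
FCR = 35662 kg / 24767 kg = 1.4399

1.4399


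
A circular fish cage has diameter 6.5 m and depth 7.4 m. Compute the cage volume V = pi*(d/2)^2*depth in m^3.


r = d/2 = 6.5/2 = 3.25 m
Base area = pi*r^2 = pi*3.25^2 = 33.183072 m^2
Volume = 33.183072 * 7.4 = 245.555 m^3

245.555 m^3


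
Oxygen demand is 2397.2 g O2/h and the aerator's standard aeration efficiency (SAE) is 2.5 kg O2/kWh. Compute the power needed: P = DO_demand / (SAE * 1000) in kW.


SAE in g O2/kWh = 2.5 * 1000 = 2500 g/kWh
P = DO_demand / SAE_g = 2397.2 / 2500 = 0.95888 kW

0.95888 kW


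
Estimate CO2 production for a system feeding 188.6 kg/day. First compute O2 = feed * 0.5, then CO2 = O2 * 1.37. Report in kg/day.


O2 = 188.6 * 0.5 = 94.3
CO2 = 94.3 * 1.37 = 129.191

129.191 kg/day


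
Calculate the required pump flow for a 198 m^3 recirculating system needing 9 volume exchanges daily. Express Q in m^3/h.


Daily recirculation volume = 198 m^3 * 9 = 1782 m^3/day
Flow rate Q = daily volume / 24 h = 1782 / 24 = 74.25 m^3/h

74.25 m^3/h


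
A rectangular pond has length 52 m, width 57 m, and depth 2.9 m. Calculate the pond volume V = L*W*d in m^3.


Base area = L * W = 52 * 57 = 2964 m^2
Volume = area * depth = 2964 * 2.9 = 8595.6 m^3

8595.6 m^3


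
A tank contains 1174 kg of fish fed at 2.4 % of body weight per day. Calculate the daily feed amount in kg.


Feeding rate fraction = 2.4% / 100 = 0.024
Daily feed = 1174 kg * 0.024 = 28.176 kg/day

28.176 kg/day


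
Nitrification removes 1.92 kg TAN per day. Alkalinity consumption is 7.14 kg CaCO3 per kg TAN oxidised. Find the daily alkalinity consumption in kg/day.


Alkalinity factor: 7.14 kg CaCO3 consumed per kg TAN nitrified
alk = 1.92 kg TAN * 7.14 = 13.7088 kg CaCO3/day

13.7088 kg CaCO3/day


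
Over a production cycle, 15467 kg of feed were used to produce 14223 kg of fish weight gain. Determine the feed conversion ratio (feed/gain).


FCR = feed consumed / weight gained
FCR = 15467 kg / 14223 kg = 1.08746

1.08746


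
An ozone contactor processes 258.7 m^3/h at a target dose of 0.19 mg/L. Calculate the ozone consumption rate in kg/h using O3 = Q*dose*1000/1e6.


O3 demand (mg/h) = Q * dose * 1000 = 258.7 * 0.19 * 1000 = 49153 mg/h
Convert mg to kg: 49153 / 1e6 = 0.049153 kg/h

0.049153 kg/h


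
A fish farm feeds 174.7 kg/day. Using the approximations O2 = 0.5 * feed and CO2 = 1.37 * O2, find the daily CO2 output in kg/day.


O2 = 174.7 * 0.5 = 87.35
CO2 = 87.35 * 1.37 = 119.6695

119.6695 kg/day


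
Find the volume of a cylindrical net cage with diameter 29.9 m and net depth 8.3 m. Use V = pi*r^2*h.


r = d/2 = 29.9/2 = 14.95 m
Base area = pi*r^2 = pi*14.95^2 = 702.15381 m^2
Volume = 702.15381 * 8.3 = 5827.88 m^3

5827.88 m^3


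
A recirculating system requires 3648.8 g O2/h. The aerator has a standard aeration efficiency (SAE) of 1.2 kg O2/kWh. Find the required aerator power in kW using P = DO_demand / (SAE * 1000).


SAE in g O2/kWh = 1.2 * 1000 = 1200 g/kWh
P = DO_demand / SAE_g = 3648.8 / 1200 = 3.04067 kW

3.04067 kW


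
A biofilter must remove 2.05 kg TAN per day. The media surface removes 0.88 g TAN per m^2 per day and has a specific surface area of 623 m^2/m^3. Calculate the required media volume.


A = 2.05*1000 / 0.88 = 2329.5455 m^2
V = 2329.5455 / 623 = 3.73924

3.73924 m^3


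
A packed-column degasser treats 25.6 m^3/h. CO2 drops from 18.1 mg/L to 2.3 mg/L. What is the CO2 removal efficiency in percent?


CO2_out / CO2_in = 2.3 / 18.1 = 0.12707182
Fraction remaining = 0.12707182
efficiency = (1 - 0.12707182) * 100 = 87.2928 %

87.2928 %


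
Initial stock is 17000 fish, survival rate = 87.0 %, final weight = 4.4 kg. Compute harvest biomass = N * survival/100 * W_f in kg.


Survivors = 17000 * 87.0/100 = 14790 fish
Harvest biomass = survivors * W_f = 14790 * 4.4 = 65076 kg

65076 kg


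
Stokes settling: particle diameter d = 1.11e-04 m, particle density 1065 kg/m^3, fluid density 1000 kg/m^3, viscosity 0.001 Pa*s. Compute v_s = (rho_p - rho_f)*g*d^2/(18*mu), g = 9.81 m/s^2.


Density difference: rho_p - rho_f = 1065 - 1000 = 65 kg/m^3
d^2 = (1.11e-04)^2 = 1.2321e-08 m^2
Numerator = (rho_p - rho_f) * g * d^2 = 65 * 9.81 * 1.2321e-08 = 7.8564856e-06
Denominator = 18 * mu = 18 * 0.001 = 0.018
v_s = 7.8564856e-06 / 0.018 = 4.36471e-04 m/s
Check: Re = rho_f * v_s * d / mu = 1000 * 4.36471e-04 * 1.11e-04 / 0.001 = 0.0484 < 1, so Stokes' law applies.

4.36471e-04 m/s


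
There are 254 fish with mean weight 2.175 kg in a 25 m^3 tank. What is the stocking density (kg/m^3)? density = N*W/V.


Total biomass = 254 fish * 2.175 kg = 552.45 kg
Density = total biomass / volume = 552.45 / 25 = 22.098 kg/m^3

22.098 kg/m^3


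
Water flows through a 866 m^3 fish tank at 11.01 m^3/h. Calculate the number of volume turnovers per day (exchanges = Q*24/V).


Daily flow volume = 11.01 m^3/h * 24 h = 264.24 m^3/day
Exchanges = daily flow / tank volume = 264.24 / 866 = 0.305127 exchanges/day

0.305127 exchanges/day


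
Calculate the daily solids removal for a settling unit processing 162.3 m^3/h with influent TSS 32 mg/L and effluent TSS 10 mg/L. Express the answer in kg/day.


Concentration drop: TSS_in - TSS_out = 32 - 10 = 22 mg/L
Hourly solids removed = Q * dTSS = 162.3 m^3/h * 22 mg/L = 3570.6 g/h  (m^3/h * mg/L = g/h)
Daily solids removed = 3570.6 * 24 = 85694.4 g/day
Convert g to kg: 85694.4 / 1000 = 85.6944 kg/day

85.6944 kg/day


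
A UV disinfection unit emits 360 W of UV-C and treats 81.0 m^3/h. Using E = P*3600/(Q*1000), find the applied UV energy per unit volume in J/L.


Energy delivered per hour = 360 W * 3600 s = 1296000 J/h
Volume treated per hour = 81.0 m^3/h * 1000 = 81000 L/h
dose = 1296000 / 81000 = 16 J/L

16 J/L


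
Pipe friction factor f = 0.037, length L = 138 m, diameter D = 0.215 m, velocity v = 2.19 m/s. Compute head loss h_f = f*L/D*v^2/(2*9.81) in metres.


v^2 = 2.19^2 = 4.7961 m^2/s^2
L/D = 138/0.215 = 641.86047
h_f = f*(L/D)*v^2/(2g) = 0.037 * 641.86047 * 4.7961 / 19.62 = 5.80539 m

5.80539 m


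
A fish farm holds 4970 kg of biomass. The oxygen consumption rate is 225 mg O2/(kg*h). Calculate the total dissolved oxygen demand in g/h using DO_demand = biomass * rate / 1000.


Total O2 consumption (mg/h) = 4970 kg * 225 mg/(kg*h) = 1118250 mg/h
Convert to g/h: 1118250 / 1000 = 1118.25 g/h

1118.25 g/h


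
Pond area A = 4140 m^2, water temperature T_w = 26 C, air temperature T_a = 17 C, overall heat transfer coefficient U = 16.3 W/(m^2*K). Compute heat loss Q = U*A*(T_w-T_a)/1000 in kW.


Temperature difference dT = 26 - 17 = 9 K
Heat loss (W) = U * A * dT = 16.3 * 4140 * 9 = 607338 W
Convert to kW: 607338 / 1000 = 607.338 kW

607.338 kW


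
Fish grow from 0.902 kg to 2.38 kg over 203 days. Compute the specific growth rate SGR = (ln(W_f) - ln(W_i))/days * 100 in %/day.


ln(W_f) = ln(2.38) = 0.86710049
ln(W_i) = ln(0.902) = -0.10314076
ln(W_f) - ln(W_i) = 0.86710049 - -0.10314076 = 0.97024125
SGR = 0.97024125 / 203 * 100 = 0.477951 %/day

0.477951 %/day


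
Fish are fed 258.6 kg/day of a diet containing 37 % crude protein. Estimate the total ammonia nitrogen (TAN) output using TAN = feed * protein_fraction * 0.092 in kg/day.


Protein in feed = 258.6 * 37/100 = 95.682 kg/day
TAN = protein * 0.092 = 95.682 * 0.092 = 8.802744 kg/day

8.802744 kg/day


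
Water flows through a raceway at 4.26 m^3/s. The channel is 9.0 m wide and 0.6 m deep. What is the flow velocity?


Cross-sectional area = W * d = 9.0 * 0.6 = 5.4 m^2
Velocity = Q / A = 4.26 / 5.4 = 0.788889 m/s

0.788889 m/s


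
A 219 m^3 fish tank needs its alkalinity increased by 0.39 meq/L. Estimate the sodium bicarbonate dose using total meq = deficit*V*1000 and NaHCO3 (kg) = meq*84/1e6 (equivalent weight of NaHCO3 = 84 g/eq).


Tank volume in L = 219 m^3 * 1000 = 219000 L
Total meq required = 0.39 meq/L * 219000 L = 85410 meq
NaHCO3 mass = 85410 meq * 84 mg/meq / 1e6 = 7.17444 kg

7.17444 kg


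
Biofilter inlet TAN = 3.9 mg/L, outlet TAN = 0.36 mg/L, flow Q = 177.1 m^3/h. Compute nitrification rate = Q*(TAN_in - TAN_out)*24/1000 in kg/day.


Concentration drop: TAN_in - TAN_out = 3.9 - 0.36 = 3.54 mg/L
Hourly TAN removed = Q * dTAN = 177.1 m^3/h * 3.54 mg/L = 626.934 g/h  (m^3/h * mg/L = g/h)
Daily TAN removed = 626.934 * 24 = 15046.416 g/day
Convert to kg/day: 15046.416 / 1000 = 15.046416 kg/day

15.046416 kg/day


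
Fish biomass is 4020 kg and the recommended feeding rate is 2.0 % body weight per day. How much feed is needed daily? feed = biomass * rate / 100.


Feeding rate fraction = 2.0% / 100 = 0.02
Daily feed = 4020 kg * 0.02 = 80.4 kg/day

80.4 kg/day


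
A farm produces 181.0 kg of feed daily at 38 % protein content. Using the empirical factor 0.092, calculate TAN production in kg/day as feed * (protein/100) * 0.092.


Protein in feed = 181.0 * 38/100 = 68.78 kg/day
TAN = protein * 0.092 = 68.78 * 0.092 = 6.32776 kg/day

6.32776 kg/day


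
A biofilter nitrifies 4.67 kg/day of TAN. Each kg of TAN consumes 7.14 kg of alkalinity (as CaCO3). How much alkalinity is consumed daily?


Alkalinity factor: 7.14 kg CaCO3 consumed per kg TAN nitrified
alk = 4.67 kg TAN * 7.14 = 33.3438 kg CaCO3/day

33.3438 kg CaCO3/day


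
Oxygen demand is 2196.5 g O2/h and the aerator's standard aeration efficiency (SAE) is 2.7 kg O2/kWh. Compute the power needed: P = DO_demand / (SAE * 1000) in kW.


SAE in g O2/kWh = 2.7 * 1000 = 2700 g/kWh
P = DO_demand / SAE_g = 2196.5 / 2700 = 0.813519 kW

0.813519 kW


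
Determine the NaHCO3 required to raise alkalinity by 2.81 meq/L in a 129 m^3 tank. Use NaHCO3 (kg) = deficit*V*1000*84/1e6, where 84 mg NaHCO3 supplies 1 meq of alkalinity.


Tank volume in L = 129 m^3 * 1000 = 129000 L
Total meq required = 2.81 meq/L * 129000 L = 362490 meq
NaHCO3 mass = 362490 meq * 84 mg/meq / 1e6 = 30.4492 kg

30.4492 kg


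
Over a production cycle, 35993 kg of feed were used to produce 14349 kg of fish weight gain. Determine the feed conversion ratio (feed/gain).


FCR = feed consumed / weight gained
FCR = 35993 kg / 14349 kg = 2.5084

2.5084


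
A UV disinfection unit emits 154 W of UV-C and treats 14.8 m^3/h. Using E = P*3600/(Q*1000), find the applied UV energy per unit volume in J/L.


Energy delivered per hour = 154 W * 3600 s = 554400 J/h
Volume treated per hour = 14.8 m^3/h * 1000 = 14800 L/h
dose = 554400 / 14800 = 37.4595 J/L

37.4595 J/L


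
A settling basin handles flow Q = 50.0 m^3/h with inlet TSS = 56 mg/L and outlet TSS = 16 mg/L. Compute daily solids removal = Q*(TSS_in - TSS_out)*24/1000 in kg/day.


Concentration drop: TSS_in - TSS_out = 56 - 16 = 40 mg/L
Hourly solids removed = Q * dTSS = 50.0 m^3/h * 40 mg/L = 2000 g/h  (m^3/h * mg/L = g/h)
Daily solids removed = 2000 * 24 = 48000 g/day
Convert g to kg: 48000 / 1000 = 48 kg/day

48 kg/day


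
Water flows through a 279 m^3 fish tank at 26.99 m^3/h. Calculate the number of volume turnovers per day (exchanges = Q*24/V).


Daily flow volume = 26.99 m^3/h * 24 h = 647.76 m^3/day
Exchanges = daily flow / tank volume = 647.76 / 279 = 2.32172 exchanges/day

2.32172 exchanges/day


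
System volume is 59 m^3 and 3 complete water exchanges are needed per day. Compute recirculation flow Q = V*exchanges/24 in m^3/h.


Daily recirculation volume = 59 m^3 * 3 = 177 m^3/day
Flow rate Q = daily volume / 24 h = 177 / 24 = 7.375 m^3/h

7.375 m^3/h


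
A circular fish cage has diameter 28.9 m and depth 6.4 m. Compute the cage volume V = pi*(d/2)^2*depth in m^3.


r = d/2 = 28.9/2 = 14.45 m
Base area = pi*r^2 = pi*14.45^2 = 655.9724 m^2
Volume = 655.9724 * 6.4 = 4198.22 m^3

4198.22 m^3


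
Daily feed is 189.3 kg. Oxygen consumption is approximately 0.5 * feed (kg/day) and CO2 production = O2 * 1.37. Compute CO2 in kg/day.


O2 = 189.3 * 0.5 = 94.65
CO2 = 94.65 * 1.37 = 129.6705

129.6705 kg/day


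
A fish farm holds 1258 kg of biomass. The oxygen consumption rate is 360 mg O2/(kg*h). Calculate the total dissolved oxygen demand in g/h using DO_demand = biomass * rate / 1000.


Total O2 consumption (mg/h) = 1258 kg * 360 mg/(kg*h) = 452880 mg/h
Convert to g/h: 452880 / 1000 = 452.88 g/h

452.88 g/h


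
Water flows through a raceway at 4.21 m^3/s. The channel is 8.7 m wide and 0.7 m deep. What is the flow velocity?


Cross-sectional area = W * d = 8.7 * 0.7 = 6.09 m^2
Velocity = Q / A = 4.21 / 6.09 = 0.691297 m/s

0.691297 m/s


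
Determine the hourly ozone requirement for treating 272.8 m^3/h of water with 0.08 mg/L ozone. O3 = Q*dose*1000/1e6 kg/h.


O3 demand (mg/h) = Q * dose * 1000 = 272.8 * 0.08 * 1000 = 21824 mg/h
Convert mg to kg: 21824 / 1e6 = 0.021824 kg/h

0.021824 kg/h


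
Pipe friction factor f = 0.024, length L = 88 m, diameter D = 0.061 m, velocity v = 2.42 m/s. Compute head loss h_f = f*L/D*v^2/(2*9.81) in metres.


v^2 = 2.42^2 = 5.8564 m^2/s^2
L/D = 88/0.061 = 1442.623
h_f = f*(L/D)*v^2/(2g) = 0.024 * 1442.623 * 5.8564 / 19.62 = 10.3347 m

10.3347 m


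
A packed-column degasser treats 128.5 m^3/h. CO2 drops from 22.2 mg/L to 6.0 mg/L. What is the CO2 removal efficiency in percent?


CO2_out / CO2_in = 6.0 / 22.2 = 0.27027027
Fraction remaining = 0.27027027
efficiency = (1 - 0.27027027) * 100 = 72.973 %

72.973 %


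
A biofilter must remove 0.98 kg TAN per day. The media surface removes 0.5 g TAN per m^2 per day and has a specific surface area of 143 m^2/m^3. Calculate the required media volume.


A = 0.98*1000 / 0.5 = 1960 m^2
V = 1960 / 143 = 13.7063

13.7063 m^3


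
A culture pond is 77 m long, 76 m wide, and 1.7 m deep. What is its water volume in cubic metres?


Base area = L * W = 77 * 76 = 5852 m^2
Volume = area * depth = 5852 * 1.7 = 9948.4 m^3

9948.4 m^3


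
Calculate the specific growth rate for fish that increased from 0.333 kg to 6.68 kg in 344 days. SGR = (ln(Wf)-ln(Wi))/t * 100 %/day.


ln(W_f) = ln(6.68) = 1.899118
ln(W_i) = ln(0.333) = -1.0996128
ln(W_f) - ln(W_i) = 1.899118 - -1.0996128 = 2.9987308
SGR = 2.9987308 / 344 * 100 = 0.871724 %/day

0.871724 %/day


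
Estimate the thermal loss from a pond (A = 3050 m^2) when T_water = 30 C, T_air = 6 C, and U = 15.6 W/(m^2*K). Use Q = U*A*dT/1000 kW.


Temperature difference dT = 30 - 6 = 24 K
Heat loss (W) = U * A * dT = 15.6 * 3050 * 24 = 1141920 W
Convert to kW: 1141920 / 1000 = 1141.92 kW

1141.92 kW


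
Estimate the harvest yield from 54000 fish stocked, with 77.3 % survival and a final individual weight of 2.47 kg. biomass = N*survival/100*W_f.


Survivors = 54000 * 77.3/100 = 41742 fish
Harvest biomass = survivors * W_f = 41742 * 2.47 = 103102.74 kg

103102.74 kg


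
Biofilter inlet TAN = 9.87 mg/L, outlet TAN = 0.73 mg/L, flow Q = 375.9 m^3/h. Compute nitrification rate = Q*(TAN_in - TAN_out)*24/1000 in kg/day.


Concentration drop: TAN_in - TAN_out = 9.87 - 0.73 = 9.14 mg/L
Hourly TAN removed = Q * dTAN = 375.9 m^3/h * 9.14 mg/L = 3435.726 g/h  (m^3/h * mg/L = g/h)
Daily TAN removed = 3435.726 * 24 = 82457.424 g/day
Convert to kg/day: 82457.424 / 1000 = 82.457424 kg/day

82.457424 kg/day


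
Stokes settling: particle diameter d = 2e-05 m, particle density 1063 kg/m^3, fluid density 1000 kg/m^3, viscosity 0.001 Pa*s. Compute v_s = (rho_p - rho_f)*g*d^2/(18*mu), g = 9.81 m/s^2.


Density difference: rho_p - rho_f = 1063 - 1000 = 63 kg/m^3
d^2 = (2e-05)^2 = 4e-10 m^2
Numerator = (rho_p - rho_f) * g * d^2 = 63 * 9.81 * 4e-10 = 2.47212e-07
Denominator = 18 * mu = 18 * 0.001 = 0.018
v_s = 2.47212e-07 / 0.018 = 1.3734e-05 m/s
Check: Re = rho_f * v_s * d / mu = 1000 * 1.3734e-05 * 2e-05 / 0.001 = 2.75e-04 < 1, so Stokes' law applies.

1.3734e-05 m/s


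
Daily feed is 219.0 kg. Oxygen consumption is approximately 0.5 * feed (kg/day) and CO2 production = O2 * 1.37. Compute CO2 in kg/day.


O2 = 219.0 * 0.5 = 109.5
CO2 = 109.5 * 1.37 = 150.015

150.015 kg/day


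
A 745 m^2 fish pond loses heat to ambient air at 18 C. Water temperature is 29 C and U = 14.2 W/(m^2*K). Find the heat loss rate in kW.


Temperature difference dT = 29 - 18 = 11 K
Heat loss (W) = U * A * dT = 14.2 * 745 * 11 = 116369 W
Convert to kW: 116369 / 1000 = 116.369 kW

116.369 kW


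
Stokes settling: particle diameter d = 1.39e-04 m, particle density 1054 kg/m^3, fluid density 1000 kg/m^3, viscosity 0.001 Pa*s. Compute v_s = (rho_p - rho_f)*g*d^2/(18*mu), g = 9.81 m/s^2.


Density difference: rho_p - rho_f = 1054 - 1000 = 54 kg/m^3
d^2 = (1.39e-04)^2 = 1.9321e-08 m^2
Numerator = (rho_p - rho_f) * g * d^2 = 54 * 9.81 * 1.9321e-08 = 1.0235107e-05
Denominator = 18 * mu = 18 * 0.001 = 0.018
v_s = 1.0235107e-05 / 0.018 = 5.68617e-04 m/s
Check: Re = rho_f * v_s * d / mu = 1000 * 5.68617e-04 * 1.39e-04 / 0.001 = 0.079 < 1, so Stokes' law applies.

5.68617e-04 m/s


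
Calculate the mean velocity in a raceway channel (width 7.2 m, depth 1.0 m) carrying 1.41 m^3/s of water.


Cross-sectional area = W * d = 7.2 * 1.0 = 7.2 m^2
Velocity = Q / A = 1.41 / 7.2 = 0.195833 m/s

0.195833 m/s


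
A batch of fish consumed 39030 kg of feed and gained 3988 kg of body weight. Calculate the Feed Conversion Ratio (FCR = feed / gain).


FCR = feed consumed / weight gained
FCR = 39030 kg / 3988 kg = 9.78686

9.78686


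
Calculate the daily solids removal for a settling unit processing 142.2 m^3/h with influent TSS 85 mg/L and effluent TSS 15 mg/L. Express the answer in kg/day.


Concentration drop: TSS_in - TSS_out = 85 - 15 = 70 mg/L
Hourly solids removed = Q * dTSS = 142.2 m^3/h * 70 mg/L = 9954 g/h  (m^3/h * mg/L = g/h)
Daily solids removed = 9954 * 24 = 238896 g/day
Convert g to kg: 238896 / 1000 = 238.896 kg/day

238.896 kg/day


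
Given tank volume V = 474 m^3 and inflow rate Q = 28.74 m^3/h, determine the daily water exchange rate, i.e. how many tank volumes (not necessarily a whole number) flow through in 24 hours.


Daily flow volume = 28.74 m^3/h * 24 h = 689.76 m^3/day
Exchanges = daily flow / tank volume = 689.76 / 474 = 1.45519 exchanges/day

1.45519 exchanges/day


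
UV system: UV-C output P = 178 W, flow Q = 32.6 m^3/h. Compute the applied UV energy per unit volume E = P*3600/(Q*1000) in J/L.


Energy delivered per hour = 178 W * 3600 s = 640800 J/h
Volume treated per hour = 32.6 m^3/h * 1000 = 32600 L/h
dose = 640800 / 32600 = 19.6564 J/L

19.6564 J/L


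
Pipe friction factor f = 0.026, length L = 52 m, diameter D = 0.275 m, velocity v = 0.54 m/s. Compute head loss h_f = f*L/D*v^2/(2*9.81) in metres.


v^2 = 0.54^2 = 0.2916 m^2/s^2
L/D = 52/0.275 = 189.09091
h_f = f*(L/D)*v^2/(2g) = 0.026 * 189.09091 * 0.2916 / 19.62 = 0.0730689 m

0.0730689 m


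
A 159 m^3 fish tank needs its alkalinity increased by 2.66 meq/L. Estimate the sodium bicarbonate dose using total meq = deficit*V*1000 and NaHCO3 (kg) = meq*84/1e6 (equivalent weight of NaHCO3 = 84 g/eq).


Tank volume in L = 159 m^3 * 1000 = 159000 L
Total meq required = 2.66 meq/L * 159000 L = 422940 meq
NaHCO3 mass = 422940 meq * 84 mg/meq / 1e6 = 35.527 kg

35.527 kg


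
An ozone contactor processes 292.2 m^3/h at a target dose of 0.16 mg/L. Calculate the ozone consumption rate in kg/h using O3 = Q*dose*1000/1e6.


O3 demand (mg/h) = Q * dose * 1000 = 292.2 * 0.16 * 1000 = 46752 mg/h
Convert mg to kg: 46752 / 1e6 = 0.046752 kg/h

0.046752 kg/h


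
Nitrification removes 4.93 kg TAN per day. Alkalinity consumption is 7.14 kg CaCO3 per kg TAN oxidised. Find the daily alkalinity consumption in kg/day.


Alkalinity factor: 7.14 kg CaCO3 consumed per kg TAN nitrified
alk = 4.93 kg TAN * 7.14 = 35.2002 kg CaCO3/day

35.2002 kg CaCO3/day


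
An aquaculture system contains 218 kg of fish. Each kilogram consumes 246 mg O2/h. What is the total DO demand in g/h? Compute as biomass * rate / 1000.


Total O2 consumption (mg/h) = 218 kg * 246 mg/(kg*h) = 53628 mg/h
Convert to g/h: 53628 / 1000 = 53.628 g/h

53.628 g/h


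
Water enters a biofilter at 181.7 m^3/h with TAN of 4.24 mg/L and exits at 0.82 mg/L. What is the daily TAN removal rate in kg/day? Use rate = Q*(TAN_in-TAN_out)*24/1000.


Concentration drop: TAN_in - TAN_out = 4.24 - 0.82 = 3.42 mg/L
Hourly TAN removed = Q * dTAN = 181.7 m^3/h * 3.42 mg/L = 621.414 g/h  (m^3/h * mg/L = g/h)
Daily TAN removed = 621.414 * 24 = 14913.936 g/day
Convert to kg/day: 14913.936 / 1000 = 14.913936 kg/day

14.913936 kg/day


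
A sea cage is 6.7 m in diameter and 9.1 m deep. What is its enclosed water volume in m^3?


r = d/2 = 6.7/2 = 3.35 m
Base area = pi*r^2 = pi*3.35^2 = 35.256524 m^2
Volume = 35.256524 * 9.1 = 320.834 m^3

320.834 m^3


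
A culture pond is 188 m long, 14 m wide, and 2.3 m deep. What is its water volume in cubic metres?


Base area = L * W = 188 * 14 = 2632 m^2
Volume = area * depth = 2632 * 2.3 = 6053.6 m^3

6053.6 m^3


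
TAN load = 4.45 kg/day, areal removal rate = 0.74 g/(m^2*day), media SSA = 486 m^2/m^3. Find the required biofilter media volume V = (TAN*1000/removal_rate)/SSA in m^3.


A = 4.45*1000 / 0.74 = 6013.5135 m^2
V = 6013.5135 / 486 = 12.3735

12.3735 m^3


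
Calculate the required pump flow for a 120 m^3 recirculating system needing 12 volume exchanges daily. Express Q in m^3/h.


Daily recirculation volume = 120 m^3 * 12 = 1440 m^3/day
Flow rate Q = daily volume / 24 h = 1440 / 24 = 60 m^3/h

60 m^3/h


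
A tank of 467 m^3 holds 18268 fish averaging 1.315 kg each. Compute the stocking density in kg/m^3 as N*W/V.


Total biomass = 18268 fish * 1.315 kg = 24022.42 kg
Density = total biomass / volume = 24022.42 / 467 = 51.4399 kg/m^3

51.4399 kg/m^3


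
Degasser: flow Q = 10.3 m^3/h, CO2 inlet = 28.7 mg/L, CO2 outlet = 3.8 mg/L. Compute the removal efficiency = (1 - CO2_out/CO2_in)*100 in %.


CO2_out / CO2_in = 3.8 / 28.7 = 0.13240418
Fraction remaining = 0.13240418
efficiency = (1 - 0.13240418) * 100 = 86.7596 %

86.7596 %


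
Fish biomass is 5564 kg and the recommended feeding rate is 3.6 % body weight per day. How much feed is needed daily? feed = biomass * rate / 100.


Feeding rate fraction = 3.6% / 100 = 0.036
Daily feed = 5564 kg * 0.036 = 200.304 kg/day

200.304 kg/day
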